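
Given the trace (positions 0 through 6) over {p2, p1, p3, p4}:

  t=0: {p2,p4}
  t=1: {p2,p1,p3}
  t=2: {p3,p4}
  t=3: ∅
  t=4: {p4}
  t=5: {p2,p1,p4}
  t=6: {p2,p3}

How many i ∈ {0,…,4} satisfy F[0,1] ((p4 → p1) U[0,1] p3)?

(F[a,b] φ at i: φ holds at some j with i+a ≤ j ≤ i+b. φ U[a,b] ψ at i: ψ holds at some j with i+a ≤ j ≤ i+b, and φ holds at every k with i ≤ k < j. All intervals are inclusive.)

Evaluate at each i in [0,4]:
  i=0: ✓ (witness j=1)
  i=1: ✓ (witness j=1)
  i=2: ✓ (witness j=2)
  i=3: ✗ (none in [3,4])
  i=4: ✓ (witness j=5)
Positions where it holds: {0, 1, 2, 4} → 4.

4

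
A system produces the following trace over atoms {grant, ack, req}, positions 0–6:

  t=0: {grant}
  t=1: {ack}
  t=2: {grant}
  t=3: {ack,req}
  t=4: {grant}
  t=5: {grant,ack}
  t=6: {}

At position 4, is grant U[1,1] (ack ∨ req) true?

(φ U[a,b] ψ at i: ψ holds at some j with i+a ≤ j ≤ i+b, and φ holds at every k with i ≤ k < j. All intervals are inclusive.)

Yes

Need some j in [5,5] with (ack ∨ req), and grant at every k in [4,j-1].
  j=5: (ack ∨ req) holds; grant holds at every k in [4,4] → satisfied.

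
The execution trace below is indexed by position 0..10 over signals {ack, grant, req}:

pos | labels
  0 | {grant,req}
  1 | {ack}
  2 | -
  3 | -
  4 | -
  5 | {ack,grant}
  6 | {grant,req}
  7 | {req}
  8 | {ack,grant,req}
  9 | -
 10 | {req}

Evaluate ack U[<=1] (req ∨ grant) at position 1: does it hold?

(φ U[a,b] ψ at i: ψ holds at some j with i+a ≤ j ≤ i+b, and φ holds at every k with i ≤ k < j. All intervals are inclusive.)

Need some j in [1,2] with (req ∨ grant), and ack at every k in [1,j-1].
  j=1: (req ∨ grant) false.
  j=2: (req ∨ grant) false.
No j in the window works → until fails.

False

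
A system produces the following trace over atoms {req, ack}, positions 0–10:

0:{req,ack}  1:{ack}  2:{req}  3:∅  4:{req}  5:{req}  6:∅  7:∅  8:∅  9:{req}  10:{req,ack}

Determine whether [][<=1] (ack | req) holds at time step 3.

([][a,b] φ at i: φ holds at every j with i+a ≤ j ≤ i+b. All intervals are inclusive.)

No

Check (ack | req) at every j in [3,4]:
  j=3: false
  j=4: true
Fails at j=3 → formula fails.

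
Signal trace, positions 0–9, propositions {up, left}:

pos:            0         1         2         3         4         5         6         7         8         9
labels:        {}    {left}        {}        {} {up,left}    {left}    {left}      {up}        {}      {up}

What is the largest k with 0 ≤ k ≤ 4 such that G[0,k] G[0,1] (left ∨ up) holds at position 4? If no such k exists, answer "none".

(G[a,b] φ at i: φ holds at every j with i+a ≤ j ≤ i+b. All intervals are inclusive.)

G[0,1] (left ∨ up) must hold from j=4 onward; find where it first fails.
  j=4: holds
  j=5: holds
  j=6: holds
  j=7: fails
Holds on [4,6], so largest k = 2.

2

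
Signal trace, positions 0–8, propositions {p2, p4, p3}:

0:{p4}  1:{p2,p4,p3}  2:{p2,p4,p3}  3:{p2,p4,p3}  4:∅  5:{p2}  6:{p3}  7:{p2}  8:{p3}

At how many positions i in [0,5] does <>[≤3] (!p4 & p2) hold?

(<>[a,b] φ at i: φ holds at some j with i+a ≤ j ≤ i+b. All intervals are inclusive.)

4

Evaluate at each i in [0,5]:
  i=0: ✗ (none in [0,3])
  i=1: ✗ (none in [1,4])
  i=2: ✓ (witness j=5)
  i=3: ✓ (witness j=5)
  i=4: ✓ (witness j=5)
  i=5: ✓ (witness j=5)
Positions where it holds: {2, 3, 4, 5} → 4.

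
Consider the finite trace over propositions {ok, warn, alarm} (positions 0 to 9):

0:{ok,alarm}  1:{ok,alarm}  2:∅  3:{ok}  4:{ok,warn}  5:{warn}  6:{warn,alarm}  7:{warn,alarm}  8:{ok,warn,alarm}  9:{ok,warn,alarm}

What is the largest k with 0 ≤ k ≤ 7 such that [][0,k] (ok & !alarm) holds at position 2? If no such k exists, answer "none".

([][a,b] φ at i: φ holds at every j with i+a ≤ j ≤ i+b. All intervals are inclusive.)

none

(ok & !alarm) must hold from j=2 onward; find where it first fails.
  j=2: fails → no k works.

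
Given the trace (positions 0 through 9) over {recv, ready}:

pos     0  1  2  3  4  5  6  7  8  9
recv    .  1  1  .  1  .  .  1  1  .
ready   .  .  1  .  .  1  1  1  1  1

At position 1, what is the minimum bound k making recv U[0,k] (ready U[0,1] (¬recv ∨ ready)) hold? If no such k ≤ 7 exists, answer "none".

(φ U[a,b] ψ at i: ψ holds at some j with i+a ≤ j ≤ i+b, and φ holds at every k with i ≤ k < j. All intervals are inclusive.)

Need earliest j ≥ 1 with (ready U[0,1] (¬recv ∨ ready)), and recv at every k in [1,j-1].
  j=1: rhs fails.
  j=2: rhs holds; lhs holds on [1,1]. k = 1.

1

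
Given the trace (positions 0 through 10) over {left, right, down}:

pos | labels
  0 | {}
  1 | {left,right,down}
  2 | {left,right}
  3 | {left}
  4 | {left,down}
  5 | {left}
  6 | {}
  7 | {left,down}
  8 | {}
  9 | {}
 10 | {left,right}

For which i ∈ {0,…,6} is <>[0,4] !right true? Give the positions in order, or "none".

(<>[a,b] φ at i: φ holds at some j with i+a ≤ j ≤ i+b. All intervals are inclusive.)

0, 1, 2, 3, 4, 5, 6

Evaluate at each i in [0,6]:
  i=0: ✓ (witness j=0)
  i=1: ✓ (witness j=3)
  i=2: ✓ (witness j=3)
  i=3: ✓ (witness j=3)
  i=4: ✓ (witness j=4)
  i=5: ✓ (witness j=5)
  i=6: ✓ (witness j=6)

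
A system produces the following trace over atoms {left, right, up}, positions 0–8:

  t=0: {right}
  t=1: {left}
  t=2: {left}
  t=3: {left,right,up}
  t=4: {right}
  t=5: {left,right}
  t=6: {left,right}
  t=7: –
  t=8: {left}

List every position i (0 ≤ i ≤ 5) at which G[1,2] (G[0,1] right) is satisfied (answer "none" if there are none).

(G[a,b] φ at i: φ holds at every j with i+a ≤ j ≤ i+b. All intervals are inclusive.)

Evaluate at each i in [0,5]:
  i=0: ✗ (fails at j=1)
  i=1: ✗ (fails at j=2)
  i=2: ✓ (all of [3,4])
  i=3: ✓ (all of [4,5])
  i=4: ✗ (fails at j=6)
  i=5: ✗ (fails at j=6)

2, 3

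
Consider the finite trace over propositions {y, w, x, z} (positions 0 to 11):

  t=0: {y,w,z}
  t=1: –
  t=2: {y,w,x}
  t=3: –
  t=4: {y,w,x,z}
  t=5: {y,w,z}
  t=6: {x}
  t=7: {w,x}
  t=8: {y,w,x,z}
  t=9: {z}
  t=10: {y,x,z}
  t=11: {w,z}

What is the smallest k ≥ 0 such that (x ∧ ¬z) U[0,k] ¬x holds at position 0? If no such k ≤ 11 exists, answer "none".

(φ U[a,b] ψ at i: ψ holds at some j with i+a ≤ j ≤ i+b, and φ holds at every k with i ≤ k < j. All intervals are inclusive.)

Need earliest j ≥ 0 with ¬x, and (x ∧ ¬z) at every k in [0,j-1].
  j=0: rhs holds (empty prefix). k = 0.

0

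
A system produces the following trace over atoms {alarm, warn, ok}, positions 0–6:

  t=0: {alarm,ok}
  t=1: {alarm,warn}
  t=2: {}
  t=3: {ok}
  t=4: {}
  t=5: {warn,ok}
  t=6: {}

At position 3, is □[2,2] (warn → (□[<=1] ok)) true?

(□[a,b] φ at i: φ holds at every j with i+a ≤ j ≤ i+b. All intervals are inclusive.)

False

Check (warn → (□[<=1] ok)) at every j in [5,5]:
  j=5: antecedent true; consequent fails at 6 → ✗
Fails at j=5 → formula fails.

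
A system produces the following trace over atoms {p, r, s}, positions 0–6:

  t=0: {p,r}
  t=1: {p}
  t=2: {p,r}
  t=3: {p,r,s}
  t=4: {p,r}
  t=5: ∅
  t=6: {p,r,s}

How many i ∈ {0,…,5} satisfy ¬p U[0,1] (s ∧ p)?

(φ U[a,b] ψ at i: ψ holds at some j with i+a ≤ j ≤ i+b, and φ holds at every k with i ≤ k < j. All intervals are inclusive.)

Evaluate at each i in [0,5]:
  i=0: ✗ (no rhs in [0,1])
  i=1: ✗ (no rhs in [1,2])
  i=2: ✗ (lhs fails at k=2 before rhs at j=3)
  i=3: ✓ (rhs at j=3)
  i=4: ✗ (no rhs in [4,5])
  i=5: ✓ (rhs at j=6; lhs holds on [5,5])
Positions where it holds: {3, 5} → 2.

2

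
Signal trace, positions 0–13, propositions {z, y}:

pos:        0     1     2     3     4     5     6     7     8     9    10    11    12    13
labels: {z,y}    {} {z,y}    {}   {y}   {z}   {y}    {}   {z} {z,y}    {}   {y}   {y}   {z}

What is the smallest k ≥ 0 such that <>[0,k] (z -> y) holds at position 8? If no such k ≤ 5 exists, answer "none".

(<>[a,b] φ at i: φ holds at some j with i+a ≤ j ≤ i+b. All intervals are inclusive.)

Scan j = 8,9,… for (z -> y):
  j=8: fails
  j=9: holds
First hit at j=9, so smallest k = 9-8 = 1.

1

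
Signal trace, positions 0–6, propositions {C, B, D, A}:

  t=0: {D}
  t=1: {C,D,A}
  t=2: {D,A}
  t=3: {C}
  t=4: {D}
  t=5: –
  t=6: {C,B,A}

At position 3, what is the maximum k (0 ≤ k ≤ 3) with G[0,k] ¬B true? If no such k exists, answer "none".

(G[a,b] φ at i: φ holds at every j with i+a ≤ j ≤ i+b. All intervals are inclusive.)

2

¬B must hold from j=3 onward; find where it first fails.
  j=3: holds
  j=4: holds
  j=5: holds
  j=6: fails
Holds on [3,5], so largest k = 2.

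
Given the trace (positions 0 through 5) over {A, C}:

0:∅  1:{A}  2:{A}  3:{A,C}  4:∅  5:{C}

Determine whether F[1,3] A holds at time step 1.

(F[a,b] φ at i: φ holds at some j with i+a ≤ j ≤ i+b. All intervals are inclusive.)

Check A at each j in [2,4]:
  j=2: true
  j=3: true
  j=4: false
Found at j=2 → formula holds.

Yes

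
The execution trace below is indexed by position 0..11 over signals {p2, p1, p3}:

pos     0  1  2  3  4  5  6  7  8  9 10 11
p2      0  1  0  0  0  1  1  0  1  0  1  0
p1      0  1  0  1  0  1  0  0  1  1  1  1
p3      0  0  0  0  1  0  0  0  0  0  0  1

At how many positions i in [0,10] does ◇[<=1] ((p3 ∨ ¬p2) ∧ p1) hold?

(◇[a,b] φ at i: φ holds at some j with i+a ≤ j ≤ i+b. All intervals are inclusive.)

Evaluate at each i in [0,10]:
  i=0: ✗ (none in [0,1])
  i=1: ✗ (none in [1,2])
  i=2: ✓ (witness j=3)
  i=3: ✓ (witness j=3)
  i=4: ✗ (none in [4,5])
  i=5: ✗ (none in [5,6])
  i=6: ✗ (none in [6,7])
  i=7: ✗ (none in [7,8])
  i=8: ✓ (witness j=9)
  i=9: ✓ (witness j=9)
  i=10: ✓ (witness j=11)
Positions where it holds: {2, 3, 8, 9, 10} → 5.

5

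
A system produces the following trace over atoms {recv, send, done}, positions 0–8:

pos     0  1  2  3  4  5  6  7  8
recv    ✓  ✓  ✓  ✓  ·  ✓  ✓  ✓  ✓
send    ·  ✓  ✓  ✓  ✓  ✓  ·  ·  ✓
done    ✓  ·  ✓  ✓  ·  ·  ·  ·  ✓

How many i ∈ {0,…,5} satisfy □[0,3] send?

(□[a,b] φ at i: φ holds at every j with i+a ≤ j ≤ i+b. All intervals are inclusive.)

2

Evaluate at each i in [0,5]:
  i=0: ✗ (fails at j=0)
  i=1: ✓ (all of [1,4])
  i=2: ✓ (all of [2,5])
  i=3: ✗ (fails at j=6)
  i=4: ✗ (fails at j=6)
  i=5: ✗ (fails at j=6)
Positions where it holds: {1, 2} → 2.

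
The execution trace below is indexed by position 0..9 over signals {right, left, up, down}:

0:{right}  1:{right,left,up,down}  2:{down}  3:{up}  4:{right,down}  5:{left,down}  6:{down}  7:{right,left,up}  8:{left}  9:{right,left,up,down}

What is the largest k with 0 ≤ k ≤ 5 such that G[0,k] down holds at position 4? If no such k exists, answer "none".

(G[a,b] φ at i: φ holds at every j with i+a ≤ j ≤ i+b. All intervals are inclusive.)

down must hold from j=4 onward; find where it first fails.
  j=4: holds
  j=5: holds
  j=6: holds
  j=7: fails
Holds on [4,6], so largest k = 2.

2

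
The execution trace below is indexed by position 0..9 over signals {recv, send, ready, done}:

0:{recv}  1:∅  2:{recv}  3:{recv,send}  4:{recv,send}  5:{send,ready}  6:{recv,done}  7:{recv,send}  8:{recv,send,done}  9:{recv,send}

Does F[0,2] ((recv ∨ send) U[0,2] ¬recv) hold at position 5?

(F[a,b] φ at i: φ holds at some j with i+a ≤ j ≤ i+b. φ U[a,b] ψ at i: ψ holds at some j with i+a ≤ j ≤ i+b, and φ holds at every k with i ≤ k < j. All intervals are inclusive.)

True

Check ((recv ∨ send) U[0,2] ¬recv) at each j in [5,7]:
  j=5: holds
  j=6: fails
  j=7: fails
Found at j=5 → formula holds.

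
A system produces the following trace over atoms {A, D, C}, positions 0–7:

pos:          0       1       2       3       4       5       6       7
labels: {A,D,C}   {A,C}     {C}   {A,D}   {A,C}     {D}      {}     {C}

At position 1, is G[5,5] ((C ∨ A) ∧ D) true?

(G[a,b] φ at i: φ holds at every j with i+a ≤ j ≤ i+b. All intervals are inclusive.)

Check ((C ∨ A) ∧ D) at every j in [6,6]:
  j=6: false
Fails at j=6 → formula fails.

No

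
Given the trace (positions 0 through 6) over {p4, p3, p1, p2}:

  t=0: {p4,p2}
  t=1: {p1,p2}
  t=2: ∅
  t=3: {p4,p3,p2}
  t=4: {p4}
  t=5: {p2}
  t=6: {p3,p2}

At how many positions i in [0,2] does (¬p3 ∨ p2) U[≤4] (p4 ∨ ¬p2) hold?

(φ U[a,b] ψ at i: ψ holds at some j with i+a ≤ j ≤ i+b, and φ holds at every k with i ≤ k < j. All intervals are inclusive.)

Evaluate at each i in [0,2]:
  i=0: ✓ (rhs at j=0)
  i=1: ✓ (rhs at j=2; lhs holds on [1,1])
  i=2: ✓ (rhs at j=2)
Positions where it holds: {0, 1, 2} → 3.

3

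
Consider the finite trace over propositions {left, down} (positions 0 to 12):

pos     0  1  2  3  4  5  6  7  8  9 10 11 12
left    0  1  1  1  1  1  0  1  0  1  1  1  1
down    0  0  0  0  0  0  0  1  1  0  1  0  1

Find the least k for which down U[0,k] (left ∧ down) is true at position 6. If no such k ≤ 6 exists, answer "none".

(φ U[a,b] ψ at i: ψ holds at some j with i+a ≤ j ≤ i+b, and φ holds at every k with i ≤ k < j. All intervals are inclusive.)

none

Need earliest j ≥ 6 with (left ∧ down), and down at every k in [6,j-1].
  j=6: rhs fails.
  j=7: rhs holds but lhs fails at k=6.
  j=8: rhs fails.
  j=9: rhs fails.
  j=10: rhs holds but lhs fails at k=6.
  j=11: rhs fails.
  j=12: rhs holds but lhs fails at k=6.
No witness within the range → none.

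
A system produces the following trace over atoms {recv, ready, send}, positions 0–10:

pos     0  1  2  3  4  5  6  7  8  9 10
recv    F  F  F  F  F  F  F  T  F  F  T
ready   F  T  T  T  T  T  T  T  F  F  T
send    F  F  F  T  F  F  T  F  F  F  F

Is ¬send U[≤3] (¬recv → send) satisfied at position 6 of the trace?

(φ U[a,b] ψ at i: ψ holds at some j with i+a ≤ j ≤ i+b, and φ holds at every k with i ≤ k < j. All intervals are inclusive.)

Holds

Need some j in [6,9] with (¬recv → send), and ¬send at every k in [6,j-1].
  j=6: (¬recv → send) holds; no prefix to check → satisfied.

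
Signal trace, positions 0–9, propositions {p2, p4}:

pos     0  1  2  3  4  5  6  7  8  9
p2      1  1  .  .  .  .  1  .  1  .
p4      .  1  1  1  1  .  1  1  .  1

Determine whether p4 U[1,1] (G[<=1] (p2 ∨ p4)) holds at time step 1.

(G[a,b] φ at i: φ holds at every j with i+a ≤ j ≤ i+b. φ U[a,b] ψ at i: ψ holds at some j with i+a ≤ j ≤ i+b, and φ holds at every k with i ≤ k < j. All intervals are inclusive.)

True

Need some j in [2,2] with G[<=1] (p2 ∨ p4), and p4 at every k in [1,j-1].
  j=2: G[<=1] (p2 ∨ p4) holds; p4 holds at every k in [1,1] → satisfied.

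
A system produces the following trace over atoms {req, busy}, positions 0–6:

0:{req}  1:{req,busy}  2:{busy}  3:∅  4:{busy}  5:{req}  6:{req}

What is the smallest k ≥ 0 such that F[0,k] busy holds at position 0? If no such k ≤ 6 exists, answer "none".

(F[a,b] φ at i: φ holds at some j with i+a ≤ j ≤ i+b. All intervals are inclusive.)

Scan j = 0,1,… for busy:
  j=0: fails
  j=1: holds
First hit at j=1, so smallest k = 1-0 = 1.

1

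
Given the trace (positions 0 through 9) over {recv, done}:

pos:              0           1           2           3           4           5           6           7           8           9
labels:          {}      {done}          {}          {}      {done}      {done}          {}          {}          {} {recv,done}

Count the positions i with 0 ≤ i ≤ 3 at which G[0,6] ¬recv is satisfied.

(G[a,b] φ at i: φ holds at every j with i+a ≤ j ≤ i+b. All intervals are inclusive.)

Evaluate at each i in [0,3]:
  i=0: ✓ (all of [0,6])
  i=1: ✓ (all of [1,7])
  i=2: ✓ (all of [2,8])
  i=3: ✗ (fails at j=9)
Positions where it holds: {0, 1, 2} → 3.

3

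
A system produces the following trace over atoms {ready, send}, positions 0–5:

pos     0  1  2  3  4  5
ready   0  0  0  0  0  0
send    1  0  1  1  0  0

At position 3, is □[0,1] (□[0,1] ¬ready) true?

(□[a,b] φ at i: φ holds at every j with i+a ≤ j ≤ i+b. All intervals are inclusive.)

True

Check □[0,1] ¬ready at every j in [3,4]:
  j=3: holds on [3,4]
  j=4: holds on [4,5]
All positions satisfy it → formula holds.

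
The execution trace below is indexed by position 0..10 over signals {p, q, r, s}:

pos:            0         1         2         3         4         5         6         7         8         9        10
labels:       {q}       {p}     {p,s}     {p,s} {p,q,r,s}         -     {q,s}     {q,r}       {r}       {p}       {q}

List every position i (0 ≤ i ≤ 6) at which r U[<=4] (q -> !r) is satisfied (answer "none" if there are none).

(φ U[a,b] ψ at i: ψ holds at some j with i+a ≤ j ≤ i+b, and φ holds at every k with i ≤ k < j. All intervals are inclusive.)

Evaluate at each i in [0,6]:
  i=0: ✓ (rhs at j=0)
  i=1: ✓ (rhs at j=1)
  i=2: ✓ (rhs at j=2)
  i=3: ✓ (rhs at j=3)
  i=4: ✓ (rhs at j=5; lhs holds on [4,4])
  i=5: ✓ (rhs at j=5)
  i=6: ✓ (rhs at j=6)

0, 1, 2, 3, 4, 5, 6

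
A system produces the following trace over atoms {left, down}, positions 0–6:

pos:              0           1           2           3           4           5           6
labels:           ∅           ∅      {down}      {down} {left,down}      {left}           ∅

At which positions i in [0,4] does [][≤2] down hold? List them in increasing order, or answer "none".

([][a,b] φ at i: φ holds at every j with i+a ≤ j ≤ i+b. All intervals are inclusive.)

2

Evaluate at each i in [0,4]:
  i=0: ✗ (fails at j=0)
  i=1: ✗ (fails at j=1)
  i=2: ✓ (all of [2,4])
  i=3: ✗ (fails at j=5)
  i=4: ✗ (fails at j=5)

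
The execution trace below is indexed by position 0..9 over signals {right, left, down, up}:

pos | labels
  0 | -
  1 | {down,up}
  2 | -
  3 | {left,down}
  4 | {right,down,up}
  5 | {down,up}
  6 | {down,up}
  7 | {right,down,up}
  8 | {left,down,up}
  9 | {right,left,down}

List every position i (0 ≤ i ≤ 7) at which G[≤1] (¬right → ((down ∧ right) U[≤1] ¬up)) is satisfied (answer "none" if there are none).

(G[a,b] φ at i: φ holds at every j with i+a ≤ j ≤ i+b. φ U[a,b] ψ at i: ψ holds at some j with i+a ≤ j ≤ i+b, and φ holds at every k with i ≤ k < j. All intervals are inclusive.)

2, 3

Evaluate at each i in [0,7]:
  i=0: ✗ (fails at j=1)
  i=1: ✗ (fails at j=1)
  i=2: ✓ (all of [2,3])
  i=3: ✓ (all of [3,4])
  i=4: ✗ (fails at j=5)
  i=5: ✗ (fails at j=5)
  i=6: ✗ (fails at j=6)
  i=7: ✗ (fails at j=8)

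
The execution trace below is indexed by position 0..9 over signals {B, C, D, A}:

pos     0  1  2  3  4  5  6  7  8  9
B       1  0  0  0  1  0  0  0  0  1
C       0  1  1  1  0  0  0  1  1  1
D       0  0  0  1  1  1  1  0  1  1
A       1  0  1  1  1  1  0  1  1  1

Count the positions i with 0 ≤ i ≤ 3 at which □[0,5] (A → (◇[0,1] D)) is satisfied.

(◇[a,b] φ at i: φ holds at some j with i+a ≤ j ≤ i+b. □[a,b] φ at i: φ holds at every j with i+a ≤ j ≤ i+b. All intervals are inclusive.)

Evaluate at each i in [0,3]:
  i=0: ✗ (fails at j=0)
  i=1: ✓ (all of [1,6])
  i=2: ✓ (all of [2,7])
  i=3: ✓ (all of [3,8])
Positions where it holds: {1, 2, 3} → 3.

3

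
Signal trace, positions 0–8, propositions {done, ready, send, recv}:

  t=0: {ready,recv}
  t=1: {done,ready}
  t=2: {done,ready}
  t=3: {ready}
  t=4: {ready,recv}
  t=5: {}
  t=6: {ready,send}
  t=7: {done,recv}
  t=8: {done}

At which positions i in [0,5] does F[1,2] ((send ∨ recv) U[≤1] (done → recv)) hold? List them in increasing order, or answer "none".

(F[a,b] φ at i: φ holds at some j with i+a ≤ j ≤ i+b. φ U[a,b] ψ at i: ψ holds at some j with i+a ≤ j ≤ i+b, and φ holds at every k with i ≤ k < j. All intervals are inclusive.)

1, 2, 3, 4, 5

Evaluate at each i in [0,5]:
  i=0: ✗ (none in [1,2])
  i=1: ✓ (witness j=3)
  i=2: ✓ (witness j=3)
  i=3: ✓ (witness j=4)
  i=4: ✓ (witness j=5)
  i=5: ✓ (witness j=6)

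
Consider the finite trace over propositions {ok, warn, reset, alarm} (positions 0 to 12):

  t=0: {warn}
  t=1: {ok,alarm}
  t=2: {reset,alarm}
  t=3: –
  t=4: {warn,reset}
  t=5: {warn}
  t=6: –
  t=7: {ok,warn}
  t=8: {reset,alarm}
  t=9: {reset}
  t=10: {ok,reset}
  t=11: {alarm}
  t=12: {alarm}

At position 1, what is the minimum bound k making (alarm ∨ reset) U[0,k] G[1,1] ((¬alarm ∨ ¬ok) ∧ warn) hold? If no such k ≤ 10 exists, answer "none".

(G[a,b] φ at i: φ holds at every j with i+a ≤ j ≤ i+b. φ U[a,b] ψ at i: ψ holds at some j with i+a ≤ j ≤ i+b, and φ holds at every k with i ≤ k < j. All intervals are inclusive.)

2

Need earliest j ≥ 1 with G[1,1] ((¬alarm ∨ ¬ok) ∧ warn), and (alarm ∨ reset) at every k in [1,j-1].
  j=1: rhs fails.
  j=2: rhs fails.
  j=3: rhs holds; lhs holds on [1,2]. k = 2.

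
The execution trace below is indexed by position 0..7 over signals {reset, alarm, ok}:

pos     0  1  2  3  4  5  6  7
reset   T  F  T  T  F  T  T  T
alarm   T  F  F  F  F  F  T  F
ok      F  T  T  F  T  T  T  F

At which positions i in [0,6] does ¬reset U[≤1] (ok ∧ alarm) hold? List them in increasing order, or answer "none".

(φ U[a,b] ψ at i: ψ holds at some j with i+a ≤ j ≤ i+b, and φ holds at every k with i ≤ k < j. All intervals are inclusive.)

Evaluate at each i in [0,6]:
  i=0: ✗ (no rhs in [0,1])
  i=1: ✗ (no rhs in [1,2])
  i=2: ✗ (no rhs in [2,3])
  i=3: ✗ (no rhs in [3,4])
  i=4: ✗ (no rhs in [4,5])
  i=5: ✗ (lhs fails at k=5 before rhs at j=6)
  i=6: ✓ (rhs at j=6)

6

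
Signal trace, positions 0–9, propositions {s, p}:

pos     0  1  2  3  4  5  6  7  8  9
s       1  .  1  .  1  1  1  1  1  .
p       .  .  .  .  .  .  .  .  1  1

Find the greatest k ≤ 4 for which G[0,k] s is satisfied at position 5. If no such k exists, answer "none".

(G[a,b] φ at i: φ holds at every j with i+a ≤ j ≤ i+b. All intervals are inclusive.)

s must hold from j=5 onward; find where it first fails.
  j=5: holds
  j=6: holds
  j=7: holds
  j=8: holds
  j=9: fails
Holds on [5,8], so largest k = 3.

3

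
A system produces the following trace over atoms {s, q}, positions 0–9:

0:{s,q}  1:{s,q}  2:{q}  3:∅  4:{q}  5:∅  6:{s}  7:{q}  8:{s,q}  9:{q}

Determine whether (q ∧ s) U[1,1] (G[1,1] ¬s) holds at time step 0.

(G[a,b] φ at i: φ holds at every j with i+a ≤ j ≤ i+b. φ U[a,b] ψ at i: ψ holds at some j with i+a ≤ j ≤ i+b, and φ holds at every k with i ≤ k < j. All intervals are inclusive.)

Need some j in [1,1] with G[1,1] ¬s, and (q ∧ s) at every k in [0,j-1].
  j=1: G[1,1] ¬s holds; (q ∧ s) holds at every k in [0,0] → satisfied.

True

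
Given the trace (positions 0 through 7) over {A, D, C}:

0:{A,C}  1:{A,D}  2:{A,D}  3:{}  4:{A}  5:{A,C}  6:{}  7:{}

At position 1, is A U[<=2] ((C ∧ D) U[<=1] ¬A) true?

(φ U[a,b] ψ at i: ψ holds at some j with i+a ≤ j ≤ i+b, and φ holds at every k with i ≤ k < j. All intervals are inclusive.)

Need some j in [1,3] with ((C ∧ D) U[<=1] ¬A), and A at every k in [1,j-1].
  j=1: ((C ∧ D) U[<=1] ¬A) — fails.
  j=2: ((C ∧ D) U[<=1] ¬A) — fails.
  j=3: ((C ∧ D) U[<=1] ¬A) holds; A holds at every k in [1,2] → satisfied.

True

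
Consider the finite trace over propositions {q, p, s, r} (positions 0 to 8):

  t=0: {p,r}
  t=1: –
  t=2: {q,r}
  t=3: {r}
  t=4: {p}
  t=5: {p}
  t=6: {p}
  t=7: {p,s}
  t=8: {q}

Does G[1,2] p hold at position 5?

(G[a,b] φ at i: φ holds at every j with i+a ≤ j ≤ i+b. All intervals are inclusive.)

Yes

Check p at every j in [6,7]:
  j=6: true
  j=7: true
All positions satisfy it → formula holds.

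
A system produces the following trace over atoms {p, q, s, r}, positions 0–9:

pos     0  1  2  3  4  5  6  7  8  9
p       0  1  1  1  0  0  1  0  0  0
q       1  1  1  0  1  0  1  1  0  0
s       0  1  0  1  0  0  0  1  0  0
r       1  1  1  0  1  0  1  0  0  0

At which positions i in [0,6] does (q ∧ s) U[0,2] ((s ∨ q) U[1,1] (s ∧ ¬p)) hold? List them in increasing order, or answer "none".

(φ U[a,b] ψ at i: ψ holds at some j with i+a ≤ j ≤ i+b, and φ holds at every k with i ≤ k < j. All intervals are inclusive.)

Evaluate at each i in [0,6]:
  i=0: ✗ (no rhs in [0,2])
  i=1: ✗ (no rhs in [1,3])
  i=2: ✗ (no rhs in [2,4])
  i=3: ✗ (no rhs in [3,5])
  i=4: ✗ (lhs fails at k=4 before rhs at j=6)
  i=5: ✗ (lhs fails at k=5 before rhs at j=6)
  i=6: ✓ (rhs at j=6)

6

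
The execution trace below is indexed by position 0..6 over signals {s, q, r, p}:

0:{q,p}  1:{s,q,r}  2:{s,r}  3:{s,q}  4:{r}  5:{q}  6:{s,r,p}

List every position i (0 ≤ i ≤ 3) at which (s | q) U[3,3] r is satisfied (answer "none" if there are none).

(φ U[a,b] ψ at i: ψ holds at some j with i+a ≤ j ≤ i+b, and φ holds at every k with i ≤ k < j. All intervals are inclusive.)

Evaluate at each i in [0,3]:
  i=0: ✗ (no rhs in [3,3])
  i=1: ✓ (rhs at j=4; lhs holds on [1,3])
  i=2: ✗ (no rhs in [5,5])
  i=3: ✗ (lhs fails at k=4 before rhs at j=6)

1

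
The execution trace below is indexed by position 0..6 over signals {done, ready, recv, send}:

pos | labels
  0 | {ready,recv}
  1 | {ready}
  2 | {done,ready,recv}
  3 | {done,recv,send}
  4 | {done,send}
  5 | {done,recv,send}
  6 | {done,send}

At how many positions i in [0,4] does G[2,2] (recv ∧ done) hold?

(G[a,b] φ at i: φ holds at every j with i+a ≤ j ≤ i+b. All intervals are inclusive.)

Evaluate at each i in [0,4]:
  i=0: ✓ (all of [2,2])
  i=1: ✓ (all of [3,3])
  i=2: ✗ (fails at j=4)
  i=3: ✓ (all of [5,5])
  i=4: ✗ (fails at j=6)
Positions where it holds: {0, 1, 3} → 3.

3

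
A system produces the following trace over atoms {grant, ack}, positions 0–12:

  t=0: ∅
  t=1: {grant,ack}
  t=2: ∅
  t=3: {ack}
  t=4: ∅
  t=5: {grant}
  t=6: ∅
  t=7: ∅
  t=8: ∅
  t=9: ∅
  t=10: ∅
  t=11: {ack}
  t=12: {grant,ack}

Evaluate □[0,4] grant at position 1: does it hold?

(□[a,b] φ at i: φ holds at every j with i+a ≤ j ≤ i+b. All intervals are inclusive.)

Check grant at every j in [1,5]:
  j=1: true
  j=2: false
  j=3: false
  j=4: false
  j=5: true
Fails at j=2 → formula fails.

Does not hold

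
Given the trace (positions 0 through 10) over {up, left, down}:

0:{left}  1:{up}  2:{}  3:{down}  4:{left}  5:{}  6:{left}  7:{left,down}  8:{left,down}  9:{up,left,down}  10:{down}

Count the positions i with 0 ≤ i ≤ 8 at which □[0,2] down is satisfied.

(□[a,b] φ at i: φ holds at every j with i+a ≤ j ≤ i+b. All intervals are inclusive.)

Evaluate at each i in [0,8]:
  i=0: ✗ (fails at j=0)
  i=1: ✗ (fails at j=1)
  i=2: ✗ (fails at j=2)
  i=3: ✗ (fails at j=4)
  i=4: ✗ (fails at j=4)
  i=5: ✗ (fails at j=5)
  i=6: ✗ (fails at j=6)
  i=7: ✓ (all of [7,9])
  i=8: ✓ (all of [8,10])
Positions where it holds: {7, 8} → 2.

2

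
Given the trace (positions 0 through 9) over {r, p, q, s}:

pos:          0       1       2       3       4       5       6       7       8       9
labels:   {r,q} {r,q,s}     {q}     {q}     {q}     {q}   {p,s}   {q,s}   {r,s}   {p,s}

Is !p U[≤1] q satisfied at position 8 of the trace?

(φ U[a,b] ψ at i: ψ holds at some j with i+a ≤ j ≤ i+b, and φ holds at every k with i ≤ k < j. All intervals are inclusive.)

Need some j in [8,9] with q, and !p at every k in [8,j-1].
  j=8: q false.
  j=9: q false.
No j in the window works → until fails.

Does not hold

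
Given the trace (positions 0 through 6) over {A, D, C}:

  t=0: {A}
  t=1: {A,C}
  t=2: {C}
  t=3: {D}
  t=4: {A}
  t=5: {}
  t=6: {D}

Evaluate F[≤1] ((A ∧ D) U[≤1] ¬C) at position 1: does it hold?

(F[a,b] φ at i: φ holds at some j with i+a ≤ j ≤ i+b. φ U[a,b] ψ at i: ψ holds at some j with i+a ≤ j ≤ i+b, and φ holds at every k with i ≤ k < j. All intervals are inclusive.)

False

Check ((A ∧ D) U[≤1] ¬C) at each j in [1,2]:
  j=1: fails
  j=2: fails
No position in the window satisfies it → formula fails.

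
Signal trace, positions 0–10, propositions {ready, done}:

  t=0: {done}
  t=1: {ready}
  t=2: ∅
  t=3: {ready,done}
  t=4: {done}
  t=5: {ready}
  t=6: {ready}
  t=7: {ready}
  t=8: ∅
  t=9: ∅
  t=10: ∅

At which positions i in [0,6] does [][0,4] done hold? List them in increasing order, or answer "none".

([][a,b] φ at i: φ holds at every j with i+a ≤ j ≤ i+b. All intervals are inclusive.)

Evaluate at each i in [0,6]:
  i=0: ✗ (fails at j=1)
  i=1: ✗ (fails at j=1)
  i=2: ✗ (fails at j=2)
  i=3: ✗ (fails at j=5)
  i=4: ✗ (fails at j=5)
  i=5: ✗ (fails at j=5)
  i=6: ✗ (fails at j=6)

none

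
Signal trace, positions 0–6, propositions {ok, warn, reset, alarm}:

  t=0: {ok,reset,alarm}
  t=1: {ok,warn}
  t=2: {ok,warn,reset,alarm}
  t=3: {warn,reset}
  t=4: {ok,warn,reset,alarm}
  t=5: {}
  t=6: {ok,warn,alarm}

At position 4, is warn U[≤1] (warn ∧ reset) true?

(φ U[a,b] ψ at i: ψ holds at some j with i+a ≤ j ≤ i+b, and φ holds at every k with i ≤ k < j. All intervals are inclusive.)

Need some j in [4,5] with (warn ∧ reset), and warn at every k in [4,j-1].
  j=4: (warn ∧ reset) holds; no prefix to check → satisfied.

True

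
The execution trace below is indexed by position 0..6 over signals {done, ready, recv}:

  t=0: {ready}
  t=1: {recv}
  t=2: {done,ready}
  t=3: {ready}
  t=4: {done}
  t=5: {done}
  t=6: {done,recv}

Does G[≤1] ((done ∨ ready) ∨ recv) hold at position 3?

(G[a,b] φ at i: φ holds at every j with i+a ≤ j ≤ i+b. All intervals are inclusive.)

Yes

Check ((done ∨ ready) ∨ recv) at every j in [3,4]:
  j=3: true
  j=4: true
All positions satisfy it → formula holds.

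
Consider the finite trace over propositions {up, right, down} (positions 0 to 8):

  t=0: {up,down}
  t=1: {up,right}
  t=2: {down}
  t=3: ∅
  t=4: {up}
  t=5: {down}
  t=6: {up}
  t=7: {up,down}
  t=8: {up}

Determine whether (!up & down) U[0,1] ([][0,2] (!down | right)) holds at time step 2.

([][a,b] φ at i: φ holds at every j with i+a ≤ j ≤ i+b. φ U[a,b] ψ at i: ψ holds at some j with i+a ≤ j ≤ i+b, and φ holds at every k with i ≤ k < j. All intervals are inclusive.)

Need some j in [2,3] with [][0,2] (!down | right), and (!up & down) at every k in [2,j-1].
  j=2: [][0,2] (!down | right) — fails at 2.
  j=3: [][0,2] (!down | right) — fails at 5.
No j in the window works → until fails.

No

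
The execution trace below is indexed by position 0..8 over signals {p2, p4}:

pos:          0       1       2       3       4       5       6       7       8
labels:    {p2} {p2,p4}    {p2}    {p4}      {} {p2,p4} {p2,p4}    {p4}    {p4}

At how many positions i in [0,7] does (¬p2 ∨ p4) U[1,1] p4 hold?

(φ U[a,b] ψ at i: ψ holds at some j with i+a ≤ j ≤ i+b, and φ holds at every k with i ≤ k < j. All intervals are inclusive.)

Evaluate at each i in [0,7]:
  i=0: ✗ (lhs fails at k=0 before rhs at j=1)
  i=1: ✗ (no rhs in [2,2])
  i=2: ✗ (lhs fails at k=2 before rhs at j=3)
  i=3: ✗ (no rhs in [4,4])
  i=4: ✓ (rhs at j=5; lhs holds on [4,4])
  i=5: ✓ (rhs at j=6; lhs holds on [5,5])
  i=6: ✓ (rhs at j=7; lhs holds on [6,6])
  i=7: ✓ (rhs at j=8; lhs holds on [7,7])
Positions where it holds: {4, 5, 6, 7} → 4.

4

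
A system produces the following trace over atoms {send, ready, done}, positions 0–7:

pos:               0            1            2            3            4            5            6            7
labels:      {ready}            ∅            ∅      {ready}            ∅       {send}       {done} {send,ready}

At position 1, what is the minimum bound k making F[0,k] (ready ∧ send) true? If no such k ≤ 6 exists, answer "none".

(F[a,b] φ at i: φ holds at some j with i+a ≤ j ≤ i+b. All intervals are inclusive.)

6

Scan j = 1,2,… for (ready ∧ send):
  j=1: fails
  j=2: fails
  j=3: fails
  j=4: fails
  j=5: fails
  j=6: fails
  j=7: holds
First hit at j=7, so smallest k = 7-1 = 6.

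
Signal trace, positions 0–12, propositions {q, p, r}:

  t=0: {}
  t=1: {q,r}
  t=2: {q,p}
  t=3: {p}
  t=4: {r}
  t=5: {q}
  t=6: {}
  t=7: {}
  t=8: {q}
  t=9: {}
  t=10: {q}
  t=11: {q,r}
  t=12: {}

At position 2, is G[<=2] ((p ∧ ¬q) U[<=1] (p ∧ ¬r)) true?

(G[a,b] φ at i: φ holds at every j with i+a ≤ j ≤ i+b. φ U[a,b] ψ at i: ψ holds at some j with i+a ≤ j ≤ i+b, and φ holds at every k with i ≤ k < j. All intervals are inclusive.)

False

Check ((p ∧ ¬q) U[<=1] (p ∧ ¬r)) at every j in [2,4]:
  j=2: holds
  j=3: holds
  j=4: fails
Fails at j=4 → formula fails.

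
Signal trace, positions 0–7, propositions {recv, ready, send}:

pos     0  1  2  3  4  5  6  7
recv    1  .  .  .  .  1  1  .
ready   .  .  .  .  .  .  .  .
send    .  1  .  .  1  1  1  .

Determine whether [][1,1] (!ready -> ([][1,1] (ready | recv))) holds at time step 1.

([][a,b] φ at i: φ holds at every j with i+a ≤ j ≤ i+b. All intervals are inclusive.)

Check (!ready -> ([][1,1] (ready | recv))) at every j in [2,2]:
  j=2: antecedent true; consequent fails at 3 → ✗
Fails at j=2 → formula fails.

No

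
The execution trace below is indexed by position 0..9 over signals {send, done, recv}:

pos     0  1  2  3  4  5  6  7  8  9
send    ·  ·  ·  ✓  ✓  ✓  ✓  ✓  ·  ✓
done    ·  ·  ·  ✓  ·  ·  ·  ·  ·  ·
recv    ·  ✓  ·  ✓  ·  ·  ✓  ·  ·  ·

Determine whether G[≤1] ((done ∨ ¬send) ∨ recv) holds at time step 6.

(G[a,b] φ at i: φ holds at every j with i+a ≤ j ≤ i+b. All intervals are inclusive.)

Does not hold

Check ((done ∨ ¬send) ∨ recv) at every j in [6,7]:
  j=6: true
  j=7: false
Fails at j=7 → formula fails.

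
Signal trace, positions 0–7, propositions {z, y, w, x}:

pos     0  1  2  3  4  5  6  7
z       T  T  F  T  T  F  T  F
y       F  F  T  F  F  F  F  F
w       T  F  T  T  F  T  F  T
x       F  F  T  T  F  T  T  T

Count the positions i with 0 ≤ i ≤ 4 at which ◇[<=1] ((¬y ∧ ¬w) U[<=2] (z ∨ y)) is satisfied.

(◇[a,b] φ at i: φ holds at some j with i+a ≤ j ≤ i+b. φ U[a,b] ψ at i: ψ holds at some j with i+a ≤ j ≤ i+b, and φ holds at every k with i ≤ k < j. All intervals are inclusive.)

5

Evaluate at each i in [0,4]:
  i=0: ✓ (witness j=0)
  i=1: ✓ (witness j=1)
  i=2: ✓ (witness j=2)
  i=3: ✓ (witness j=3)
  i=4: ✓ (witness j=4)
Positions where it holds: {0, 1, 2, 3, 4} → 5.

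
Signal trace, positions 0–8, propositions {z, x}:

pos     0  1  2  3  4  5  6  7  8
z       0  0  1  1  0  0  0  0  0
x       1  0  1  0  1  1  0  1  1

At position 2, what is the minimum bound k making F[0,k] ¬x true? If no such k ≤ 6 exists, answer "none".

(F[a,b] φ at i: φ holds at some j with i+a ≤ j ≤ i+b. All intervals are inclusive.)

1

Scan j = 2,3,… for ¬x:
  j=2: fails
  j=3: holds
First hit at j=3, so smallest k = 3-2 = 1.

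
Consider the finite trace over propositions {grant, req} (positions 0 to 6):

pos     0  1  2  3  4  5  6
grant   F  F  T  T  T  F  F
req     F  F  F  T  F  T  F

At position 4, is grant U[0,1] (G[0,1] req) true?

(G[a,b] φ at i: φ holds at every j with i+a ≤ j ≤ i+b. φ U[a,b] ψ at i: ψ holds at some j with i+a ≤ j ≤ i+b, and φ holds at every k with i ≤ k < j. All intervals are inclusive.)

False

Need some j in [4,5] with G[0,1] req, and grant at every k in [4,j-1].
  j=4: G[0,1] req — fails at 4.
  j=5: G[0,1] req — fails at 6.
No j in the window works → until fails.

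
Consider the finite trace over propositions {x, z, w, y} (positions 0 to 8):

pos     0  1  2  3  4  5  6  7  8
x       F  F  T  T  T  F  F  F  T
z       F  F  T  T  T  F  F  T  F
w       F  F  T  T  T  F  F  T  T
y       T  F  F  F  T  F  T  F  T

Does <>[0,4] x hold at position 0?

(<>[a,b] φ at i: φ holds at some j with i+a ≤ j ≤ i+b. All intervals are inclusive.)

Holds

Check x at each j in [0,4]:
  j=0: false
  j=1: false
  j=2: true
  j=3: true
  j=4: true
Found at j=2 → formula holds.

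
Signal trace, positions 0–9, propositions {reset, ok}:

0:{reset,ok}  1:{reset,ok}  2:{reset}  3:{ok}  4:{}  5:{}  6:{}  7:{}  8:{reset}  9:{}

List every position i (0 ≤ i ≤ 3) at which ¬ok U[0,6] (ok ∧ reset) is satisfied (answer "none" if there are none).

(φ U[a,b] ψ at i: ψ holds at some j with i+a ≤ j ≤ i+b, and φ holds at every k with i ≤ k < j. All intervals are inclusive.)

0, 1

Evaluate at each i in [0,3]:
  i=0: ✓ (rhs at j=0)
  i=1: ✓ (rhs at j=1)
  i=2: ✗ (no rhs in [2,8])
  i=3: ✗ (no rhs in [3,9])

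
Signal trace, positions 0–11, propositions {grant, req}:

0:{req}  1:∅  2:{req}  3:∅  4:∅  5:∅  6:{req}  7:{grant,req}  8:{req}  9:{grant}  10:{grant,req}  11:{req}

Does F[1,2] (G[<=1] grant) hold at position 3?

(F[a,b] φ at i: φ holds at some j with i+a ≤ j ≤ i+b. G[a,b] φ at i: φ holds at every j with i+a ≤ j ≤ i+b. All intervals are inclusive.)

False

Check G[<=1] grant at each j in [4,5]:
  j=4: fails at 4
  j=5: fails at 5
No position in the window satisfies it → formula fails.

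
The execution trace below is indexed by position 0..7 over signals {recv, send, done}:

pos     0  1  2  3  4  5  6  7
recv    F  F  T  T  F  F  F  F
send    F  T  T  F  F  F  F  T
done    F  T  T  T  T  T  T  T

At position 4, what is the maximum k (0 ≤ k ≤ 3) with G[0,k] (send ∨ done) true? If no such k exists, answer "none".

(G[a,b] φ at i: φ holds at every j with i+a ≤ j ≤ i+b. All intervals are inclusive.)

(send ∨ done) must hold from j=4 onward; find where it first fails.
  j=4: holds
  j=5: holds
  j=6: holds
  j=7: holds
Holds through j=7; largest k = 3.

3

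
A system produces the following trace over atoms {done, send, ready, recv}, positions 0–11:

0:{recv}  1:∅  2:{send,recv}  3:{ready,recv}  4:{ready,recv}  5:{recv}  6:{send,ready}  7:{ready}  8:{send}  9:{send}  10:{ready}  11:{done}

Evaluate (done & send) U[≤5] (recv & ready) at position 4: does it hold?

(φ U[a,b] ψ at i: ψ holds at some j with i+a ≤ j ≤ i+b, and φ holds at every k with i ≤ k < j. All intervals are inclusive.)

Need some j in [4,9] with (recv & ready), and (done & send) at every k in [4,j-1].
  j=4: (recv & ready) holds; no prefix to check → satisfied.

True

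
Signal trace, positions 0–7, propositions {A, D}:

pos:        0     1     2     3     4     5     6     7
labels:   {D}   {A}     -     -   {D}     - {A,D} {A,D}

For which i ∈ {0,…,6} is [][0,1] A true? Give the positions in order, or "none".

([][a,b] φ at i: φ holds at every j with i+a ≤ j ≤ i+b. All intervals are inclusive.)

Evaluate at each i in [0,6]:
  i=0: ✗ (fails at j=0)
  i=1: ✗ (fails at j=2)
  i=2: ✗ (fails at j=2)
  i=3: ✗ (fails at j=3)
  i=4: ✗ (fails at j=4)
  i=5: ✗ (fails at j=5)
  i=6: ✓ (all of [6,7])

6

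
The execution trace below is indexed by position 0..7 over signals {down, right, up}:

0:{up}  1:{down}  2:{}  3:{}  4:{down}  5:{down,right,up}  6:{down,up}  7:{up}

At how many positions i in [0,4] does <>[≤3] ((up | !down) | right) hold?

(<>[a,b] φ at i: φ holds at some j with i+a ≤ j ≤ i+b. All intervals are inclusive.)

Evaluate at each i in [0,4]:
  i=0: ✓ (witness j=0)
  i=1: ✓ (witness j=2)
  i=2: ✓ (witness j=2)
  i=3: ✓ (witness j=3)
  i=4: ✓ (witness j=5)
Positions where it holds: {0, 1, 2, 3, 4} → 5.

5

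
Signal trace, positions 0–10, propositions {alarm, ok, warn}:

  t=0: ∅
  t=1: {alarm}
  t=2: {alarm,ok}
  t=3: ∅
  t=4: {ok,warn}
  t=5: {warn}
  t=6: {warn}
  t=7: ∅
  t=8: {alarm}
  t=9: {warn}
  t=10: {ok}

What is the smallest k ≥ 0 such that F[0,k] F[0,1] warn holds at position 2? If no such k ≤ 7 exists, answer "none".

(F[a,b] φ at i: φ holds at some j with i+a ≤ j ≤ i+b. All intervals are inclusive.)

1

Scan j = 2,3,… for F[0,1] warn:
  j=2: fails
  j=3: holds
First hit at j=3, so smallest k = 3-2 = 1.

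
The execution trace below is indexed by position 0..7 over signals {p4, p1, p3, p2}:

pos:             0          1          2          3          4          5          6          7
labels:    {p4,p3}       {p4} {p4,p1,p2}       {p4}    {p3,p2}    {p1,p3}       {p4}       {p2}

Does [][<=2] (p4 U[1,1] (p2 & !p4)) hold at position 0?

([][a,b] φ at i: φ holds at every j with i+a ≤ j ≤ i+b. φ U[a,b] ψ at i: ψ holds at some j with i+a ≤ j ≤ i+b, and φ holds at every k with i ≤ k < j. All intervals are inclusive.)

Does not hold

Check (p4 U[1,1] (p2 & !p4)) at every j in [0,2]:
  j=0: fails
  j=1: fails
  j=2: fails
Fails at j=0 → formula fails.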